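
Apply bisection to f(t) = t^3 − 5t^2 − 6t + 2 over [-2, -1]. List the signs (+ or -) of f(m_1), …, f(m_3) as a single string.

--+

f(-1.5) = -3.625 < 0, so the root lies in [-1.5, -1]
f(-1.25) = -0.265625 < 0, so the root lies in [-1.25, -1]
f(-1.125) = 0.998047 > 0, so the root lies in [-1.25, -1.125]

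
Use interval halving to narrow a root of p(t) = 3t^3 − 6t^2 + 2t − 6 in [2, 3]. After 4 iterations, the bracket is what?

t = 2.5 gives p = 8.375, positive; keep [2, 2.5]
t = 2.25 gives p = 2.296875, positive; keep [2, 2.25]
t = 2.125 gives p = -0.056641, negative; keep [2.125, 2.25]
t = 2.1875 gives p = 1.0667, positive; keep [2.125, 2.1875]

[2.125, 2.1875]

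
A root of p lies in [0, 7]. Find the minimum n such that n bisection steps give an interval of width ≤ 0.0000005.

Width after n steps is 7/2^n. Need 2^n ≥ 7/0.0000005 = 14000000.
2^23 = 8388608 < 14000000 ≤ 2^24 = 16777216, so n = 24.

24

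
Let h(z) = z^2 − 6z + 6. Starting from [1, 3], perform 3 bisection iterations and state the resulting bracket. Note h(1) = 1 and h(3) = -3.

[1.25, 1.5]

z = 2 gives h = -2, negative; keep [1, 2]
z = 1.5 gives h = -0.75, negative; keep [1, 1.5]
z = 1.25 gives h = 0.0625, positive; keep [1.25, 1.5]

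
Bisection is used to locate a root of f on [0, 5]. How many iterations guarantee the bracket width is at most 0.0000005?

24

Width after n steps is 5/2^n. Need 2^n ≥ 5/0.0000005 = 10000000.
2^23 = 8388608 < 10000000 ≤ 2^24 = 16777216, so n = 24.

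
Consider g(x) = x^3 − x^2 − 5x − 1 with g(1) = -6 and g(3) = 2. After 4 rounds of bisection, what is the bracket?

midpoint 2: g = -7 < 0 → [2, 3]
midpoint 2.5: g = -4.125 < 0 → [2.5, 3]
midpoint 2.75: g = -1.515625 < 0 → [2.75, 3]
midpoint 2.875: g = 0.123 > 0 → [2.75, 2.875]

[2.75, 2.875]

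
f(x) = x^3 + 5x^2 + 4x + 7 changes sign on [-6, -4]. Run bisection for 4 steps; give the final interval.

f(-5) = -13 < 0, so the root lies in [-5, -4]
f(-4.5) = -0.875 < 0, so the root lies in [-4.5, -4]
f(-4.25) = 3.546875 > 0, so the root lies in [-4.5, -4.25]
f(-4.375) = 1.4629 > 0, so the root lies in [-4.5, -4.375]

[-4.5, -4.375]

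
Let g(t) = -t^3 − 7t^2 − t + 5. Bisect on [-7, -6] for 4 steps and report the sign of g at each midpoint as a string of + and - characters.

-+--

g(-6.5) = -9.625 < 0, so the root lies in [-7, -6.5]
g(-6.75) = 0.359375 > 0, so the root lies in [-6.75, -6.5]
g(-6.625) = -4.833984 < 0, so the root lies in [-6.75, -6.625]
g(-6.6875) = -2.2883 < 0, so the root lies in [-6.75, -6.6875]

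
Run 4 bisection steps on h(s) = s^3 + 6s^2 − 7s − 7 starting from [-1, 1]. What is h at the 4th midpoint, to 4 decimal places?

m = 0, h(m) = -7 (−); new bracket [-1, 0]
m = -0.5, h(m) = -2.125 (−); new bracket [-1, -0.5]
m = -0.75, h(m) = 1.203125 (+); new bracket [-0.75, -0.5]
m = -0.625, h(m) = -0.5254 (−); new bracket [-0.75, -0.625]

-0.5254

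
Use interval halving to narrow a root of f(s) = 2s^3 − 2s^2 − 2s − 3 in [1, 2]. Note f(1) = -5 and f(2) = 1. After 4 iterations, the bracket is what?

s = 1.5 gives f = -3.75, negative; keep [1.5, 2]
s = 1.75 gives f = -1.90625, negative; keep [1.75, 2]
s = 1.875 gives f = -0.597656, negative; keep [1.875, 2]
s = 1.9375 gives f = 0.1636, positive; keep [1.875, 1.9375]

[1.875, 1.9375]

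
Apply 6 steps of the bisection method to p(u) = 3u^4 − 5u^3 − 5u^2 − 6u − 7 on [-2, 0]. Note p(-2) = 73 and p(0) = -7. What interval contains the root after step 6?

m = -1, p(m) = 2 (+); new bracket [-1, 0]
m = -0.5, p(m) = -4.4375 (−); new bracket [-1, -0.5]
m = -0.75, p(m) = -2.253906 (−); new bracket [-1, -0.75]
m = -0.875, p(m) = -0.47 (−); new bracket [-1, -0.875]
m = -0.9375, p(m) = 0.6678 (+); new bracket [-0.9375, -0.875]
m = -0.90625, p(m) = 0.0761 (+); new bracket [-0.90625, -0.875]

[-0.90625, -0.875]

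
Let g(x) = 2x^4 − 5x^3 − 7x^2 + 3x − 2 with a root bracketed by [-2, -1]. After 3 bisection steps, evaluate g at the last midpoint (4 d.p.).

0.7876

midpoint -1.5: g = 4.75 > 0 → [-1.5, -1]
midpoint -1.25: g = -2.039062 < 0 → [-1.5, -1.25]
midpoint -1.375: g = 0.787598 > 0 → [-1.375, -1.25]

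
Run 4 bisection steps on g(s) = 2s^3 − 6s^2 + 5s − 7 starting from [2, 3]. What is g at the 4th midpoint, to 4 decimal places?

0.0669

midpoint 2.5: g = -0.75 < 0 → [2.5, 3]
midpoint 2.75: g = 2.96875 > 0 → [2.5, 2.75]
midpoint 2.625: g = 0.957031 > 0 → [2.5, 2.625]
midpoint 2.5625: g = 0.0669 > 0 → [2.5, 2.5625]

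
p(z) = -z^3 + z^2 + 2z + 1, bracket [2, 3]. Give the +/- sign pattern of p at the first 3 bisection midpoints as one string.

p(2.5) = -3.375 < 0, so the root lies in [2, 2.5]
p(2.25) = -0.828125 < 0, so the root lies in [2, 2.25]
p(2.125) = 0.169922 > 0, so the root lies in [2.125, 2.25]

--+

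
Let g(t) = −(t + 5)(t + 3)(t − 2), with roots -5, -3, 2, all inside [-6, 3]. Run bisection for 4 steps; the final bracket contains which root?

t = -1.5 gives g = 18.375, positive; keep [-1.5, 3]
t = 0.75 gives g = 26.953125, positive; keep [0.75, 3]
t = 1.875 gives g = 4.189453, positive; keep [1.875, 3]
t = 2.4375 gives g = -17.6931, negative; keep [1.875, 2.4375]

2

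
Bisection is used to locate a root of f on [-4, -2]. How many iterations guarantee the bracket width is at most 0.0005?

12

Width after n steps is 2/2^n. Need 2^n ≥ 2/0.0005 = 4000.
2^11 = 2048 < 4000 ≤ 2^12 = 4096, so n = 12.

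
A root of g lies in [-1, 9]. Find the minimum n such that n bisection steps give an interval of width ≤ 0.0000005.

Width after n steps is 10/2^n. Need 2^n ≥ 10/0.0000005 = 20000000.
2^24 = 16777216 < 20000000 ≤ 2^25 = 33554432, so n = 25.

25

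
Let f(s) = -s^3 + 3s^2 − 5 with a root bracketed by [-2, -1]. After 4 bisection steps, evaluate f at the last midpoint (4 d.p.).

s = -1.5 gives f = 5.125, positive; keep [-1.5, -1]
s = -1.25 gives f = 1.640625, positive; keep [-1.25, -1]
s = -1.125 gives f = 0.220703, positive; keep [-1.125, -1]
s = -1.0625 gives f = -0.4138, negative; keep [-1.125, -1.0625]

-0.4138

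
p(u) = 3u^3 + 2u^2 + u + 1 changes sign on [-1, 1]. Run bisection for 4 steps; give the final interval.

midpoint 0: p = 1 > 0 → [-1, 0]
midpoint -0.5: p = 0.625 > 0 → [-1, -0.5]
midpoint -0.75: p = 0.109375 > 0 → [-1, -0.75]
midpoint -0.875: p = -0.3535 < 0 → [-0.875, -0.75]

[-0.875, -0.75]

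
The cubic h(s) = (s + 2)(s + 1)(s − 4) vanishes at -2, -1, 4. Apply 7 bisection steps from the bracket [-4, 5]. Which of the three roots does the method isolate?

4

m = 0.5, h(m) = -13.125 (−); new bracket [0.5, 5]
m = 2.75, h(m) = -22.265625 (−); new bracket [2.75, 5]
m = 3.875, h(m) = -3.580078 (−); new bracket [3.875, 5]
m = 4.4375, h(m) = 15.3142 (+); new bracket [3.875, 4.4375]
m = 4.15625, h(m) = 4.9599 (+); new bracket [3.875, 4.15625]
m = 4.015625, h(m) = 0.4714 (+); new bracket [3.875, 4.015625]
m = 3.9453125, h(m) = -1.6079 (−); new bracket [3.9453125, 4.015625]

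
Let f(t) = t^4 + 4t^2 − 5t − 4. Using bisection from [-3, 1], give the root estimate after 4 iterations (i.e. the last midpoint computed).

-0.75

m = -1, f(m) = 6 (+); new bracket [-1, 1]
m = 0, f(m) = -4 (−); new bracket [-1, 0]
m = -0.5, f(m) = -0.4375 (−); new bracket [-1, -0.5]
m = -0.75, f(m) = 2.3164 (+); new bracket [-0.75, -0.5]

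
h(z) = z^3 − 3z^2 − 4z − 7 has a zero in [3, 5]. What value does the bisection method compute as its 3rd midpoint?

4.25

z = 4 gives h = -7, negative; keep [4, 5]
z = 4.5 gives h = 5.375, positive; keep [4, 4.5]
z = 4.25 gives h = -1.421875, negative; keep [4.25, 4.5]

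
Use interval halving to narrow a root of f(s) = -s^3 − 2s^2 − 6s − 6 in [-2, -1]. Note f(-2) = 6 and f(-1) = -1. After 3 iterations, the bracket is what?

f(-1.5) = 1.875 > 0, so the root lies in [-1.5, -1]
f(-1.25) = 0.328125 > 0, so the root lies in [-1.25, -1]
f(-1.125) = -0.357422 < 0, so the root lies in [-1.25, -1.125]

[-1.25, -1.125]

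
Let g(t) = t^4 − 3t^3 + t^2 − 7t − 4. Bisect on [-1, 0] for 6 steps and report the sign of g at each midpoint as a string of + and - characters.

t = -0.5 gives g = 0.1875, positive; keep [-0.5, 0]
t = -0.25 gives g = -2.136719, negative; keep [-0.5, -0.25]
t = -0.375 gives g = -1.056396, negative; keep [-0.5, -0.375]
t = -0.4375 gives g = -0.4582, negative; keep [-0.5, -0.4375]
t = -0.46875 gives g = -0.1418, negative; keep [-0.5, -0.46875]
t = -0.484375 gives g = 0.0212, positive; keep [-0.484375, -0.46875]

+----+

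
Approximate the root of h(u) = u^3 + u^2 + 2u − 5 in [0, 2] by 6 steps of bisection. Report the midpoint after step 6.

1.15625

midpoint 1: h = -1 < 0 → [1, 2]
midpoint 1.5: h = 3.625 > 0 → [1, 1.5]
midpoint 1.25: h = 1.015625 > 0 → [1, 1.25]
midpoint 1.125: h = -0.0605 < 0 → [1.125, 1.25]
midpoint 1.1875: h = 0.4597 > 0 → [1.125, 1.1875]
midpoint 1.15625: h = 0.1952 > 0 → [1.125, 1.15625]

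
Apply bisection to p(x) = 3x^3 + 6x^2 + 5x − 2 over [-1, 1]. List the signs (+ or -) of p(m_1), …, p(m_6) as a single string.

-+-++-

midpoint 0: p = -2 < 0 → [0, 1]
midpoint 0.5: p = 2.375 > 0 → [0, 0.5]
midpoint 0.25: p = -0.328125 < 0 → [0.25, 0.5]
midpoint 0.375: p = 0.877 > 0 → [0.25, 0.375]
midpoint 0.3125: p = 0.24 > 0 → [0.25, 0.3125]
midpoint 0.28125: p = -0.0524 < 0 → [0.28125, 0.3125]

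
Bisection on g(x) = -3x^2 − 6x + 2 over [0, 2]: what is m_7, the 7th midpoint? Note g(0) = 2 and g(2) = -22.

midpoint 1: g = -7 < 0 → [0, 1]
midpoint 0.5: g = -1.75 < 0 → [0, 0.5]
midpoint 0.25: g = 0.3125 > 0 → [0.25, 0.5]
midpoint 0.375: g = -0.6719 < 0 → [0.25, 0.375]
midpoint 0.3125: g = -0.168 < 0 → [0.25, 0.3125]
midpoint 0.28125: g = 0.0752 > 0 → [0.28125, 0.3125]
midpoint 0.296875: g = -0.0457 < 0 → [0.28125, 0.296875]

0.296875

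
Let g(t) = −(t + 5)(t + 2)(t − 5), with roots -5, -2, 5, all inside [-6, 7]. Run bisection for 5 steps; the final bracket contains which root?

g(0.5) = 61.875 > 0, so the root lies in [0.5, 7]
g(3.75) = 62.890625 > 0, so the root lies in [3.75, 7]
g(5.375) = -28.693359 < 0, so the root lies in [3.75, 5.375]
g(4.5625) = 27.4548 > 0, so the root lies in [4.5625, 5.375]
g(4.96875) = 2.1709 > 0, so the root lies in [4.96875, 5.375]

5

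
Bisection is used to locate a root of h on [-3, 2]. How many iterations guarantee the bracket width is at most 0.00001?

Width after n steps is 5/2^n. Need 2^n ≥ 5/0.00001 = 500000.
2^18 = 262144 < 500000 ≤ 2^19 = 524288, so n = 19.

19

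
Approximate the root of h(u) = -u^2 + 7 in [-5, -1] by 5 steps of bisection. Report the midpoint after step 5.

u = -3 gives h = -2, negative; keep [-3, -1]
u = -2 gives h = 3, positive; keep [-3, -2]
u = -2.5 gives h = 0.75, positive; keep [-3, -2.5]
u = -2.75 gives h = -0.5625, negative; keep [-2.75, -2.5]
u = -2.625 gives h = 0.1094, positive; keep [-2.75, -2.625]

-2.625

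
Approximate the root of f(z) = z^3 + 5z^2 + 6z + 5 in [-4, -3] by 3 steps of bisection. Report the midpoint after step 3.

m = -3.5, f(m) = 2.375 (+); new bracket [-4, -3.5]
m = -3.75, f(m) = 0.078125 (+); new bracket [-4, -3.75]
m = -3.875, f(m) = -1.357422 (−); new bracket [-3.875, -3.75]

-3.875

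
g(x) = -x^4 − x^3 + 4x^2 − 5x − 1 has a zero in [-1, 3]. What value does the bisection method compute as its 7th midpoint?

midpoint 1: g = -4 < 0 → [-1, 1]
midpoint 0: g = -1 < 0 → [-1, 0]
midpoint -0.5: g = 2.5625 > 0 → [-0.5, 0]
midpoint -0.25: g = 0.5117 > 0 → [-0.25, 0]
midpoint -0.125: g = -0.3108 < 0 → [-0.25, -0.125]
midpoint -0.1875: g = 0.0835 > 0 → [-0.1875, -0.125]
midpoint -0.15625: g = -0.1179 < 0 → [-0.1875, -0.15625]

-0.15625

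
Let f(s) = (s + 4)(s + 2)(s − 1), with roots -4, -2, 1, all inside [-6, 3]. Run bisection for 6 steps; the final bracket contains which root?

1

m = -1.5, f(m) = -3.125 (−); new bracket [-1.5, 3]
m = 0.75, f(m) = -3.265625 (−); new bracket [0.75, 3]
m = 1.875, f(m) = 19.919922 (+); new bracket [0.75, 1.875]
m = 1.3125, f(m) = 5.4993 (+); new bracket [0.75, 1.3125]
m = 1.03125, f(m) = 0.4766 (+); new bracket [0.75, 1.03125]
m = 0.890625, f(m) = -1.5462 (−); new bracket [0.890625, 1.03125]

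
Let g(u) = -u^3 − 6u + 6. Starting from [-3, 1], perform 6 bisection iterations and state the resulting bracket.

[0.875, 0.9375]

midpoint -1: g = 13 > 0 → [-1, 1]
midpoint 0: g = 6 > 0 → [0, 1]
midpoint 0.5: g = 2.875 > 0 → [0.5, 1]
midpoint 0.75: g = 1.0781 > 0 → [0.75, 1]
midpoint 0.875: g = 0.0801 > 0 → [0.875, 1]
midpoint 0.9375: g = -0.449 < 0 → [0.875, 0.9375]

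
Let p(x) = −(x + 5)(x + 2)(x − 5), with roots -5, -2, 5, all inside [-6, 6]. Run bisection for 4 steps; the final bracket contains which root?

5

p(0) = 50 > 0, so the root lies in [0, 6]
p(3) = 80 > 0, so the root lies in [3, 6]
p(4.5) = 30.875 > 0, so the root lies in [4.5, 6]
p(5.25) = -18.5781 < 0, so the root lies in [4.5, 5.25]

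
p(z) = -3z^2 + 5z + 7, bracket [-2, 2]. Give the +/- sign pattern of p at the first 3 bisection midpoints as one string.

p(0) = 7 > 0, so the root lies in [-2, 0]
p(-1) = -1 < 0, so the root lies in [-1, 0]
p(-0.5) = 3.75 > 0, so the root lies in [-1, -0.5]

+-+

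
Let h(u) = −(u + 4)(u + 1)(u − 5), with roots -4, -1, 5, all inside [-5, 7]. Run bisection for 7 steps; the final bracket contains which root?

5

u = 1 gives h = 40, positive; keep [1, 7]
u = 4 gives h = 40, positive; keep [4, 7]
u = 5.5 gives h = -30.875, negative; keep [4, 5.5]
u = 4.75 gives h = 12.5781, positive; keep [4.75, 5.5]
u = 5.125 gives h = -6.9863, negative; keep [4.75, 5.125]
u = 4.9375 gives h = 3.3167, positive; keep [4.9375, 5.125]
u = 5.03125 gives h = -1.7022, negative; keep [4.9375, 5.03125]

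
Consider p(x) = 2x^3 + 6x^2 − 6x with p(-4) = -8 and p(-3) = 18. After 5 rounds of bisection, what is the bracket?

[-3.8125, -3.78125]

midpoint -3.5: p = 8.75 > 0 → [-4, -3.5]
midpoint -3.75: p = 1.40625 > 0 → [-4, -3.75]
midpoint -3.875: p = -3.027344 < 0 → [-3.875, -3.75]
midpoint -3.8125: p = -0.7446 < 0 → [-3.8125, -3.75]
midpoint -3.78125: p = 0.3471 > 0 → [-3.8125, -3.78125]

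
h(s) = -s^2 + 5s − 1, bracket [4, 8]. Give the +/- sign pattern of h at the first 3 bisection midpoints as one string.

--+

s = 6 gives h = -7, negative; keep [4, 6]
s = 5 gives h = -1, negative; keep [4, 5]
s = 4.5 gives h = 1.25, positive; keep [4.5, 5]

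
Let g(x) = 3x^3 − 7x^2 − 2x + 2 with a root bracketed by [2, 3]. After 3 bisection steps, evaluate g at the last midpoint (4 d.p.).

g(2.5) = 0.125 > 0, so the root lies in [2, 2.5]
g(2.25) = -3.765625 < 0, so the root lies in [2.25, 2.5]
g(2.375) = -2.044922 < 0, so the root lies in [2.375, 2.5]

-2.0449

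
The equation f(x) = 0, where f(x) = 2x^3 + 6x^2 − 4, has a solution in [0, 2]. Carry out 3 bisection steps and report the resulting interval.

[0.5, 0.75]

m = 1, f(m) = 4 (+); new bracket [0, 1]
m = 0.5, f(m) = -2.25 (−); new bracket [0.5, 1]
m = 0.75, f(m) = 0.21875 (+); new bracket [0.5, 0.75]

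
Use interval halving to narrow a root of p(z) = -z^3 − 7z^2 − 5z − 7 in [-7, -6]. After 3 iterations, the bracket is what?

[-6.5, -6.375]

m = -6.5, p(m) = 4.375 (+); new bracket [-6.5, -6]
m = -6.25, p(m) = -5.046875 (−); new bracket [-6.5, -6.25]
m = -6.375, p(m) = -0.525391 (−); new bracket [-6.5, -6.375]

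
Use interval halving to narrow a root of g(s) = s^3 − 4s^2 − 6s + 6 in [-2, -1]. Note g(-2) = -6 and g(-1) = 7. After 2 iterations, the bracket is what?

[-1.75, -1.5]

g(-1.5) = 2.625 > 0, so the root lies in [-2, -1.5]
g(-1.75) = -1.109375 < 0, so the root lies in [-1.75, -1.5]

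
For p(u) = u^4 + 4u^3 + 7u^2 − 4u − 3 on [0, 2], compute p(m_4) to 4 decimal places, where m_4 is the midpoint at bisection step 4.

2.1252

u = 1 gives p = 5, positive; keep [0, 1]
u = 0.5 gives p = -2.6875, negative; keep [0.5, 1]
u = 0.75 gives p = -0.058594, negative; keep [0.75, 1]
u = 0.875 gives p = 2.1252, positive; keep [0.75, 0.875]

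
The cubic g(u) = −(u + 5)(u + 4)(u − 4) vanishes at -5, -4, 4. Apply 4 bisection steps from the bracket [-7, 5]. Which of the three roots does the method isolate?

4

m = -1, g(m) = 60 (+); new bracket [-1, 5]
m = 2, g(m) = 84 (+); new bracket [2, 5]
m = 3.5, g(m) = 31.875 (+); new bracket [3.5, 5]
m = 4.25, g(m) = -19.0781 (−); new bracket [3.5, 4.25]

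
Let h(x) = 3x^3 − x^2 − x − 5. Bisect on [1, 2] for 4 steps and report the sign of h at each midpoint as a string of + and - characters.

+--+

h(1.5) = 1.375 > 0, so the root lies in [1, 1.5]
h(1.25) = -1.953125 < 0, so the root lies in [1.25, 1.5]
h(1.375) = -0.466797 < 0, so the root lies in [1.375, 1.5]
h(1.4375) = 0.4075 > 0, so the root lies in [1.375, 1.4375]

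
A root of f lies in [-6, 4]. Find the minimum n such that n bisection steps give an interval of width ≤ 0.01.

Width after n steps is 10/2^n. Need 2^n ≥ 10/0.01 = 1000.
2^9 = 512 < 1000 ≤ 2^10 = 1024, so n = 10.

10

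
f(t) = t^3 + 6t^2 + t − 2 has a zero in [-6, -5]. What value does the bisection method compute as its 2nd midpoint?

-5.75

f(-5.5) = 7.625 > 0, so the root lies in [-6, -5.5]
f(-5.75) = 0.515625 > 0, so the root lies in [-6, -5.75]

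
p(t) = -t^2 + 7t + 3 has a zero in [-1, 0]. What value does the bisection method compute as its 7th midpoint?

-0.3984375

p(-0.5) = -0.75 < 0, so the root lies in [-0.5, 0]
p(-0.25) = 1.1875 > 0, so the root lies in [-0.5, -0.25]
p(-0.375) = 0.234375 > 0, so the root lies in [-0.5, -0.375]
p(-0.4375) = -0.2539 < 0, so the root lies in [-0.4375, -0.375]
p(-0.40625) = -0.0088 < 0, so the root lies in [-0.40625, -0.375]
p(-0.390625) = 0.113 > 0, so the root lies in [-0.40625, -0.390625]
p(-0.3984375) = 0.0522 > 0, so the root lies in [-0.40625, -0.3984375]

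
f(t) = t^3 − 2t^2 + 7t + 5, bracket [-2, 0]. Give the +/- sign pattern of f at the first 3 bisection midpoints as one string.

-+-

m = -1, f(m) = -5 (−); new bracket [-1, 0]
m = -0.5, f(m) = 0.875 (+); new bracket [-1, -0.5]
m = -0.75, f(m) = -1.796875 (−); new bracket [-0.75, -0.5]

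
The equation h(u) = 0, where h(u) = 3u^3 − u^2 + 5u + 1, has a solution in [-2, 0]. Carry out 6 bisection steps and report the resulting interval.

[-0.21875, -0.1875]

u = -1 gives h = -8, negative; keep [-1, 0]
u = -0.5 gives h = -2.125, negative; keep [-0.5, 0]
u = -0.25 gives h = -0.359375, negative; keep [-0.25, 0]
u = -0.125 gives h = 0.3535, positive; keep [-0.25, -0.125]
u = -0.1875 gives h = 0.0076, positive; keep [-0.25, -0.1875]
u = -0.21875 gives h = -0.173, negative; keep [-0.21875, -0.1875]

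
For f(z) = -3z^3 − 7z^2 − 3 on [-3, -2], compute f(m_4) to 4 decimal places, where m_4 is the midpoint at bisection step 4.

m = -2.5, f(m) = 0.125 (+); new bracket [-2.5, -2]
m = -2.25, f(m) = -4.265625 (−); new bracket [-2.5, -2.25]
m = -2.375, f(m) = -2.294922 (−); new bracket [-2.5, -2.375]
m = -2.4375, f(m) = -1.1433 (−); new bracket [-2.5, -2.4375]

-1.1433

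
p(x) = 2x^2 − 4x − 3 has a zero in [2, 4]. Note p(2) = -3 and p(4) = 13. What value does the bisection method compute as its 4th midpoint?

2.625

midpoint 3: p = 3 > 0 → [2, 3]
midpoint 2.5: p = -0.5 < 0 → [2.5, 3]
midpoint 2.75: p = 1.125 > 0 → [2.5, 2.75]
midpoint 2.625: p = 0.2812 > 0 → [2.5, 2.625]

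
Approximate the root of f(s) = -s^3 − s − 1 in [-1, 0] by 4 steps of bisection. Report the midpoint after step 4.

f(-0.5) = -0.375 < 0, so the root lies in [-1, -0.5]
f(-0.75) = 0.171875 > 0, so the root lies in [-0.75, -0.5]
f(-0.625) = -0.130859 < 0, so the root lies in [-0.75, -0.625]
f(-0.6875) = 0.0125 > 0, so the root lies in [-0.6875, -0.625]

-0.6875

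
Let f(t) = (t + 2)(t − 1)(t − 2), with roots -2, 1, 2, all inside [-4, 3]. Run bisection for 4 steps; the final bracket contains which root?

-2

m = -0.5, f(m) = 5.625 (+); new bracket [-4, -0.5]
m = -2.25, f(m) = -3.453125 (−); new bracket [-2.25, -0.5]
m = -1.375, f(m) = 5.009766 (+); new bracket [-2.25, -1.375]
m = -1.8125, f(m) = 2.0105 (+); new bracket [-2.25, -1.8125]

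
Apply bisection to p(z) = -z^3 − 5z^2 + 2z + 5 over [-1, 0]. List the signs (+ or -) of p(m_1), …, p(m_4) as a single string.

+++-

p(-0.5) = 2.875 > 0, so the root lies in [-1, -0.5]
p(-0.75) = 1.109375 > 0, so the root lies in [-1, -0.75]
p(-0.875) = 0.091797 > 0, so the root lies in [-1, -0.875]
p(-0.9375) = -0.4456 < 0, so the root lies in [-0.9375, -0.875]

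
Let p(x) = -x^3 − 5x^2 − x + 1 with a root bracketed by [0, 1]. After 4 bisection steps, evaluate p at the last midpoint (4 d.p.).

midpoint 0.5: p = -0.875 < 0 → [0, 0.5]
midpoint 0.25: p = 0.421875 > 0 → [0.25, 0.5]
midpoint 0.375: p = -0.130859 < 0 → [0.25, 0.375]
midpoint 0.3125: p = 0.1687 > 0 → [0.3125, 0.375]

0.1687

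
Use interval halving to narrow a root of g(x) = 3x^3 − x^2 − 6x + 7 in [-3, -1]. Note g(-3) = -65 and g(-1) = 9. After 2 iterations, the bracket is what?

midpoint -2: g = -9 < 0 → [-2, -1]
midpoint -1.5: g = 3.625 > 0 → [-2, -1.5]

[-2, -1.5]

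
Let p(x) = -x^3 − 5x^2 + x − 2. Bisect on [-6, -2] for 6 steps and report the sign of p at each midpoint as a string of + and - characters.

--+-++

m = -4, p(m) = -22 (−); new bracket [-6, -4]
m = -5, p(m) = -7 (−); new bracket [-6, -5]
m = -5.5, p(m) = 7.625 (+); new bracket [-5.5, -5]
m = -5.25, p(m) = -0.3594 (−); new bracket [-5.5, -5.25]
m = -5.375, p(m) = 3.459 (+); new bracket [-5.375, -5.25]
m = -5.3125, p(m) = 1.5071 (+); new bracket [-5.3125, -5.25]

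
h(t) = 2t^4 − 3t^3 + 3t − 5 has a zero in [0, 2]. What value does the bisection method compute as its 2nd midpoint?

1.5

h(1) = -3 < 0, so the root lies in [1, 2]
h(1.5) = -0.5 < 0, so the root lies in [1.5, 2]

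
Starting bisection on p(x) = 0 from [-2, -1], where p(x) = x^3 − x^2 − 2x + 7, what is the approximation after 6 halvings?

x = -1.5 gives p = 4.375, positive; keep [-2, -1.5]
x = -1.75 gives p = 2.078125, positive; keep [-2, -1.75]
x = -1.875 gives p = 0.642578, positive; keep [-2, -1.875]
x = -1.9375 gives p = -0.1521, negative; keep [-1.9375, -1.875]
x = -1.90625 gives p = 0.2518, positive; keep [-1.9375, -1.90625]
x = -1.921875 gives p = 0.0515, positive; keep [-1.9375, -1.921875]

-1.921875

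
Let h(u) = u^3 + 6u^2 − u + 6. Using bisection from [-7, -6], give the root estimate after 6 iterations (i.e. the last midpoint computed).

-6.296875

m = -6.5, h(m) = -8.625 (−); new bracket [-6.5, -6]
m = -6.25, h(m) = 2.484375 (+); new bracket [-6.5, -6.25]
m = -6.375, h(m) = -2.865234 (−); new bracket [-6.375, -6.25]
m = -6.3125, h(m) = -0.1399 (−); new bracket [-6.3125, -6.25]
m = -6.28125, h(m) = 1.1848 (+); new bracket [-6.3125, -6.28125]
m = -6.296875, h(m) = 0.5256 (+); new bracket [-6.3125, -6.296875]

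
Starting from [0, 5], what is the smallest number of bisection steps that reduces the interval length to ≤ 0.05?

Width after n steps is 5/2^n. Need 2^n ≥ 5/0.05 = 100.
2^6 = 64 < 100 ≤ 2^7 = 128, so n = 7.

7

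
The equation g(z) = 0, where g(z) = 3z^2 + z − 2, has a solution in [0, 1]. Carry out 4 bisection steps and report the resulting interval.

[0.625, 0.6875]

midpoint 0.5: g = -0.75 < 0 → [0.5, 1]
midpoint 0.75: g = 0.4375 > 0 → [0.5, 0.75]
midpoint 0.625: g = -0.203125 < 0 → [0.625, 0.75]
midpoint 0.6875: g = 0.1055 > 0 → [0.625, 0.6875]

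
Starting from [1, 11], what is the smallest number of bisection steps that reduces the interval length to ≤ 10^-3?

14

Width after n steps is 10/2^n. Need 2^n ≥ 10/10^-3 = 10000.
2^13 = 8192 < 10000 ≤ 2^14 = 16384, so n = 14.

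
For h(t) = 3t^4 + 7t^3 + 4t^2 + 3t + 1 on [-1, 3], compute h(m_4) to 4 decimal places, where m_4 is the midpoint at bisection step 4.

0.4023

h(1) = 18 > 0, so the root lies in [-1, 1]
h(0) = 1 > 0, so the root lies in [-1, 0]
h(-0.5) = -0.1875 < 0, so the root lies in [-0.5, 0]
h(-0.25) = 0.4023 > 0, so the root lies in [-0.5, -0.25]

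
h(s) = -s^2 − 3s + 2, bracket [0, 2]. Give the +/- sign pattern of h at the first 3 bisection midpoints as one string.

-+-

s = 1 gives h = -2, negative; keep [0, 1]
s = 0.5 gives h = 0.25, positive; keep [0.5, 1]
s = 0.75 gives h = -0.8125, negative; keep [0.5, 0.75]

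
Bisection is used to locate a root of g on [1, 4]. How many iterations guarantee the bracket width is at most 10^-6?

Width after n steps is 3/2^n. Need 2^n ≥ 3/10^-6 = 3000000.
2^21 = 2097152 < 3000000 ≤ 2^22 = 4194304, so n = 22.

22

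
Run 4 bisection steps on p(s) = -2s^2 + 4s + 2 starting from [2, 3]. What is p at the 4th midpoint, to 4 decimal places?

-0.1328

midpoint 2.5: p = -0.5 < 0 → [2, 2.5]
midpoint 2.25: p = 0.875 > 0 → [2.25, 2.5]
midpoint 2.375: p = 0.21875 > 0 → [2.375, 2.5]
midpoint 2.4375: p = -0.1328 < 0 → [2.375, 2.4375]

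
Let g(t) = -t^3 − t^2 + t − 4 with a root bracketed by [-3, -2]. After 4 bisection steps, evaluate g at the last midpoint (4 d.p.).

-0.5051

midpoint -2.5: g = 2.875 > 0 → [-2.5, -2]
midpoint -2.25: g = 0.078125 > 0 → [-2.25, -2]
midpoint -2.125: g = -1.044922 < 0 → [-2.25, -2.125]
midpoint -2.1875: g = -0.5051 < 0 → [-2.25, -2.1875]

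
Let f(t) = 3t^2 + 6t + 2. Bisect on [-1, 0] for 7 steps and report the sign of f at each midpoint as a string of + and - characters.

-++-++-

t = -0.5 gives f = -0.25, negative; keep [-0.5, 0]
t = -0.25 gives f = 0.6875, positive; keep [-0.5, -0.25]
t = -0.375 gives f = 0.171875, positive; keep [-0.5, -0.375]
t = -0.4375 gives f = -0.0508, negative; keep [-0.4375, -0.375]
t = -0.40625 gives f = 0.0576, positive; keep [-0.4375, -0.40625]
t = -0.421875 gives f = 0.0027, positive; keep [-0.4375, -0.421875]
t = -0.4296875 gives f = -0.0242, negative; keep [-0.4296875, -0.421875]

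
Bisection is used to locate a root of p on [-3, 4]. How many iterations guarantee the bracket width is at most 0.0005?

14

Width after n steps is 7/2^n. Need 2^n ≥ 7/0.0005 = 14000.
2^13 = 8192 < 14000 ≤ 2^14 = 16384, so n = 14.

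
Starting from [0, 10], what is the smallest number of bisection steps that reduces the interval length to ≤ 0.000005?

Width after n steps is 10/2^n. Need 2^n ≥ 10/0.000005 = 2000000.
2^20 = 1048576 < 2000000 ≤ 2^21 = 2097152, so n = 21.

21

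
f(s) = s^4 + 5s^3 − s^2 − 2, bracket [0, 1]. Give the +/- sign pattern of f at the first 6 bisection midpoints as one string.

--++++

m = 0.5, f(m) = -1.5625 (−); new bracket [0.5, 1]
m = 0.75, f(m) = -0.136719 (−); new bracket [0.75, 1]
m = 0.875, f(m) = 1.170166 (+); new bracket [0.75, 0.875]
m = 0.8125, f(m) = 0.4575 (+); new bracket [0.75, 0.8125]
m = 0.78125, f(m) = 0.1464 (+); new bracket [0.75, 0.78125]
m = 0.765625, f(m) = 0.0014 (+); new bracket [0.75, 0.765625]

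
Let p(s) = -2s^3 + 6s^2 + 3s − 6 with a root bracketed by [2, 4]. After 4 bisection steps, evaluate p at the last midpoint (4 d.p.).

0.9336

m = 3, p(m) = 3 (+); new bracket [3, 4]
m = 3.5, p(m) = -7.75 (−); new bracket [3, 3.5]
m = 3.25, p(m) = -1.53125 (−); new bracket [3, 3.25]
m = 3.125, p(m) = 0.9336 (+); new bracket [3.125, 3.25]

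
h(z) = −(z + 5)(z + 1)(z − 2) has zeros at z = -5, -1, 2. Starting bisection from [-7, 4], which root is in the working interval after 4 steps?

-5

z = -1.5 gives h = -6.125, negative; keep [-7, -1.5]
z = -4.25 gives h = -15.234375, negative; keep [-7, -4.25]
z = -5.625 gives h = 22.041016, positive; keep [-5.625, -4.25]
z = -4.9375 gives h = -1.7073, negative; keep [-5.625, -4.9375]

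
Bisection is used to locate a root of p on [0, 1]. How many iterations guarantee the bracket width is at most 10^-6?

20

Width after n steps is 1/2^n. Need 2^n ≥ 1/10^-6 = 1000000.
2^19 = 524288 < 1000000 ≤ 2^20 = 1048576, so n = 20.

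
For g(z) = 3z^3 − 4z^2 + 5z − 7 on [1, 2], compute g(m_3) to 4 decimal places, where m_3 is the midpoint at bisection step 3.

0.1113

g(1.5) = 1.625 > 0, so the root lies in [1, 1.5]
g(1.25) = -1.140625 < 0, so the root lies in [1.25, 1.5]
g(1.375) = 0.111328 > 0, so the root lies in [1.25, 1.375]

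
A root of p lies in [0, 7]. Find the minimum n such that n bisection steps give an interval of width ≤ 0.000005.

21

Width after n steps is 7/2^n. Need 2^n ≥ 7/0.000005 = 1400000.
2^20 = 1048576 < 1400000 ≤ 2^21 = 2097152, so n = 21.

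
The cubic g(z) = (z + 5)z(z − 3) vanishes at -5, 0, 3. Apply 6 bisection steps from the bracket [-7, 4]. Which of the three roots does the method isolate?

g(-1.5) = 23.625 > 0, so the root lies in [-7, -1.5]
g(-4.25) = 23.109375 > 0, so the root lies in [-7, -4.25]
g(-5.625) = -30.322266 < 0, so the root lies in [-5.625, -4.25]
g(-4.9375) = 2.4495 > 0, so the root lies in [-5.625, -4.9375]
g(-5.28125) = -12.3006 < 0, so the root lies in [-5.28125, -4.9375]
g(-5.109375) = -4.5318 < 0, so the root lies in [-5.109375, -4.9375]

-5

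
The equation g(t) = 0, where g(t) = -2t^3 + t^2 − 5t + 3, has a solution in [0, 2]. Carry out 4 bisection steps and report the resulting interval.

midpoint 1: g = -3 < 0 → [0, 1]
midpoint 0.5: g = 0.5 > 0 → [0.5, 1]
midpoint 0.75: g = -1.03125 < 0 → [0.5, 0.75]
midpoint 0.625: g = -0.2227 < 0 → [0.5, 0.625]

[0.5, 0.625]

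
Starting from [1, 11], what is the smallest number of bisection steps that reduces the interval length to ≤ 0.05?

Width after n steps is 10/2^n. Need 2^n ≥ 10/0.05 = 200.
2^7 = 128 < 200 ≤ 2^8 = 256, so n = 8.

8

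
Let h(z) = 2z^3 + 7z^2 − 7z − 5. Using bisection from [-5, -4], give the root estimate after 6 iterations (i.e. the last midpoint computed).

-4.203125

m = -4.5, h(m) = -14 (−); new bracket [-4.5, -4]
m = -4.25, h(m) = -2.34375 (−); new bracket [-4.25, -4]
m = -4.125, h(m) = 2.605469 (+); new bracket [-4.25, -4.125]
m = -4.1875, h(m) = 0.2017 (+); new bracket [-4.25, -4.1875]
m = -4.21875, h(m) = -1.0532 (−); new bracket [-4.21875, -4.1875]
m = -4.203125, h(m) = -0.4213 (−); new bracket [-4.203125, -4.1875]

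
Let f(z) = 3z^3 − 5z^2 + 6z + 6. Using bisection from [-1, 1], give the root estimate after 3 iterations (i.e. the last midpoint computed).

-0.75

z = 0 gives f = 6, positive; keep [-1, 0]
z = -0.5 gives f = 1.375, positive; keep [-1, -0.5]
z = -0.75 gives f = -2.578125, negative; keep [-0.75, -0.5]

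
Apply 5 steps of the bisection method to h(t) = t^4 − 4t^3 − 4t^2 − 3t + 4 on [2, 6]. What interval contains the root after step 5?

[4.875, 5]

t = 4 gives h = -72, negative; keep [4, 6]
t = 5 gives h = 14, positive; keep [4, 5]
t = 4.5 gives h = -44.9375, negative; keep [4.5, 5]
t = 4.75 gives h = -20.1211, negative; keep [4.75, 5]
t = 4.875 gives h = -4.3123, negative; keep [4.875, 5]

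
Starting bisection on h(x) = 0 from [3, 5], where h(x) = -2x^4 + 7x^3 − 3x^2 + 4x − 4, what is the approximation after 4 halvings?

m = 4, h(m) = -100 (−); new bracket [3, 4]
m = 3.5, h(m) = -26.75 (−); new bracket [3, 3.5]
m = 3.25, h(m) = -5.523438 (−); new bracket [3, 3.25]
m = 3.125, h(m) = 2.0913 (+); new bracket [3.125, 3.25]

3.125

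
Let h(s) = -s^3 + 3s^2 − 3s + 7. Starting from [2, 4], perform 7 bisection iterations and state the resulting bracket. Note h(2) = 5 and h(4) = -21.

h(3) = -2 < 0, so the root lies in [2, 3]
h(2.5) = 2.625 > 0, so the root lies in [2.5, 3]
h(2.75) = 0.640625 > 0, so the root lies in [2.75, 3]
h(2.875) = -0.5918 < 0, so the root lies in [2.75, 2.875]
h(2.8125) = 0.0457 > 0, so the root lies in [2.8125, 2.875]
h(2.84375) = -0.2677 < 0, so the root lies in [2.8125, 2.84375]
h(2.828125) = -0.1097 < 0, so the root lies in [2.8125, 2.828125]

[2.8125, 2.828125]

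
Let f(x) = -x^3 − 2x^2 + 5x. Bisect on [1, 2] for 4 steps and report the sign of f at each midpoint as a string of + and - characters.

f(1.5) = -0.375 < 0, so the root lies in [1, 1.5]
f(1.25) = 1.171875 > 0, so the root lies in [1.25, 1.5]
f(1.375) = 0.494141 > 0, so the root lies in [1.375, 1.5]
f(1.4375) = 0.0842 > 0, so the root lies in [1.4375, 1.5]

-+++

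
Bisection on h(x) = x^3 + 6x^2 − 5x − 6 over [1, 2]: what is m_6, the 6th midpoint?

m = 1.5, h(m) = 3.375 (+); new bracket [1, 1.5]
m = 1.25, h(m) = -0.921875 (−); new bracket [1.25, 1.5]
m = 1.375, h(m) = 1.068359 (+); new bracket [1.25, 1.375]
m = 1.3125, h(m) = 0.0344 (+); new bracket [1.25, 1.3125]
m = 1.28125, h(m) = -0.4533 (−); new bracket [1.28125, 1.3125]
m = 1.296875, h(m) = -0.2119 (−); new bracket [1.296875, 1.3125]

1.296875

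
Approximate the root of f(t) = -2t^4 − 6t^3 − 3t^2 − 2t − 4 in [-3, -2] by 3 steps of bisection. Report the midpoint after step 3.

-2.375

t = -2.5 gives f = -2.125, negative; keep [-2.5, -2]
t = -2.25 gives f = 2.398438, positive; keep [-2.5, -2.25]
t = -2.375 gives f = 0.57373, positive; keep [-2.5, -2.375]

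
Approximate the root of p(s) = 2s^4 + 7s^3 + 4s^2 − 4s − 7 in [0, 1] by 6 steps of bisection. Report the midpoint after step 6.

p(0.5) = -7 < 0, so the root lies in [0.5, 1]
p(0.75) = -4.164062 < 0, so the root lies in [0.75, 1]
p(0.875) = -1.575684 < 0, so the root lies in [0.875, 1]
p(0.9375) = 0.0784 > 0, so the root lies in [0.875, 0.9375]
p(0.90625) = -0.7808 < 0, so the root lies in [0.90625, 0.9375]
p(0.921875) = -0.3594 < 0, so the root lies in [0.921875, 0.9375]

0.921875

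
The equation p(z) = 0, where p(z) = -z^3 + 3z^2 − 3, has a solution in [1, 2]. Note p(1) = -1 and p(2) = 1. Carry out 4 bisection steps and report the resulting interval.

z = 1.5 gives p = 0.375, positive; keep [1, 1.5]
z = 1.25 gives p = -0.265625, negative; keep [1.25, 1.5]
z = 1.375 gives p = 0.072266, positive; keep [1.25, 1.375]
z = 1.3125 gives p = -0.093, negative; keep [1.3125, 1.375]

[1.3125, 1.375]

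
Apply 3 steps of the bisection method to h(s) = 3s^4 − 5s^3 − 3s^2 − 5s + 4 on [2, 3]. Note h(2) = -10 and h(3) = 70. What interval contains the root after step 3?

[2.25, 2.375]

h(2.5) = 11.8125 > 0, so the root lies in [2, 2.5]
h(2.25) = -2.503906 < 0, so the root lies in [2.25, 2.5]
h(2.375) = 3.670654 > 0, so the root lies in [2.25, 2.375]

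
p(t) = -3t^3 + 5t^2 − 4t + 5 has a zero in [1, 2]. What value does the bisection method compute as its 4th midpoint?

p(1.5) = 0.125 > 0, so the root lies in [1.5, 2]
p(1.75) = -2.765625 < 0, so the root lies in [1.5, 1.75]
p(1.625) = -1.169922 < 0, so the root lies in [1.5, 1.625]
p(1.5625) = -0.4871 < 0, so the root lies in [1.5, 1.5625]

1.5625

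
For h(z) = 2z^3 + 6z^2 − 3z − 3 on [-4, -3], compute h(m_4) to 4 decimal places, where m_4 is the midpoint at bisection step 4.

midpoint -3.5: h = -4.75 < 0 → [-3.5, -3]
midpoint -3.25: h = 1.46875 > 0 → [-3.5, -3.25]
midpoint -3.375: h = -1.417969 < 0 → [-3.375, -3.25]
midpoint -3.3125: h = 0.0796 > 0 → [-3.375, -3.3125]

0.0796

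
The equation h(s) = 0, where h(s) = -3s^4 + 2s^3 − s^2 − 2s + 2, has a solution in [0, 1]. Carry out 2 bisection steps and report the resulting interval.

s = 0.5 gives h = 0.8125, positive; keep [0.5, 1]
s = 0.75 gives h = -0.167969, negative; keep [0.5, 0.75]

[0.5, 0.75]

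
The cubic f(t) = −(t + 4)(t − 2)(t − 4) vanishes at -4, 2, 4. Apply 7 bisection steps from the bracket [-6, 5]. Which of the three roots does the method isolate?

-4

t = -0.5 gives f = -39.375, negative; keep [-6, -0.5]
t = -3.25 gives f = -28.546875, negative; keep [-6, -3.25]
t = -4.625 gives f = 35.712891, positive; keep [-4.625, -3.25]
t = -3.9375 gives f = -2.9456, negative; keep [-4.625, -3.9375]
t = -4.28125 gives f = 14.6297, positive; keep [-4.28125, -3.9375]
t = -4.109375 gives f = 5.4188, positive; keep [-4.109375, -3.9375]
t = -4.0234375 gives f = 1.1327, positive; keep [-4.0234375, -3.9375]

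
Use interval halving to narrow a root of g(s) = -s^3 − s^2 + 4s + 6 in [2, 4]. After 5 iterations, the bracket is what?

[2.125, 2.1875]

g(3) = -18 < 0, so the root lies in [2, 3]
g(2.5) = -5.875 < 0, so the root lies in [2, 2.5]
g(2.25) = -1.453125 < 0, so the root lies in [2, 2.25]
g(2.125) = 0.3887 > 0, so the root lies in [2.125, 2.25]
g(2.1875) = -0.5027 < 0, so the root lies in [2.125, 2.1875]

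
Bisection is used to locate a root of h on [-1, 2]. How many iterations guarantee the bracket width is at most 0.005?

Width after n steps is 3/2^n. Need 2^n ≥ 3/0.005 = 600.
2^9 = 512 < 600 ≤ 2^10 = 1024, so n = 10.

10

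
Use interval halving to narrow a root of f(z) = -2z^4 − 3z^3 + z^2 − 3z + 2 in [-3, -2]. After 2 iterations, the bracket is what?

[-2.25, -2]

m = -2.5, f(m) = -15.5 (−); new bracket [-2.5, -2]
m = -2.25, f(m) = -3.273438 (−); new bracket [-2.25, -2]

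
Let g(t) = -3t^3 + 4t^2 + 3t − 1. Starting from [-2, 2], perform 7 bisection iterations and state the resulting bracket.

[-0.71875, -0.6875]

m = 0, g(m) = -1 (−); new bracket [-2, 0]
m = -1, g(m) = 3 (+); new bracket [-1, 0]
m = -0.5, g(m) = -1.125 (−); new bracket [-1, -0.5]
m = -0.75, g(m) = 0.2656 (+); new bracket [-0.75, -0.5]
m = -0.625, g(m) = -0.5801 (−); new bracket [-0.75, -0.625]
m = -0.6875, g(m) = -0.197 (−); new bracket [-0.75, -0.6875]
m = -0.71875, g(m) = 0.0241 (+); new bracket [-0.71875, -0.6875]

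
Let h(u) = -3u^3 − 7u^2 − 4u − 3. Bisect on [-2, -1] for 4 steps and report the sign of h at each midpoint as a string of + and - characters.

---+

midpoint -1.5: h = -2.625 < 0 → [-2, -1.5]
midpoint -1.75: h = -1.359375 < 0 → [-2, -1.75]
midpoint -1.875: h = -0.333984 < 0 → [-2, -1.875]
midpoint -1.9375: h = 0.2922 > 0 → [-1.9375, -1.875]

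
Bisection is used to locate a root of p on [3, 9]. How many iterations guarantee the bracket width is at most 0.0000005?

Width after n steps is 6/2^n. Need 2^n ≥ 6/0.0000005 = 12000000.
2^23 = 8388608 < 12000000 ≤ 2^24 = 16777216, so n = 24.

24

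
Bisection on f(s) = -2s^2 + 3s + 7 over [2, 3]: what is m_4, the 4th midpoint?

2.8125

m = 2.5, f(m) = 2 (+); new bracket [2.5, 3]
m = 2.75, f(m) = 0.125 (+); new bracket [2.75, 3]
m = 2.875, f(m) = -0.90625 (−); new bracket [2.75, 2.875]
m = 2.8125, f(m) = -0.3828 (−); new bracket [2.75, 2.8125]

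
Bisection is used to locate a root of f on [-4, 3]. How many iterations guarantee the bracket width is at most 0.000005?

Width after n steps is 7/2^n. Need 2^n ≥ 7/0.000005 = 1400000.
2^20 = 1048576 < 1400000 ≤ 2^21 = 2097152, so n = 21.

21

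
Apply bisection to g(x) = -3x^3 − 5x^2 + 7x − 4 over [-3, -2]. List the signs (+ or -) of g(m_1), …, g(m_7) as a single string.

g(-2.5) = -5.875 < 0, so the root lies in [-3, -2.5]
g(-2.75) = 1.328125 > 0, so the root lies in [-2.75, -2.5]
g(-2.625) = -2.564453 < 0, so the root lies in [-2.75, -2.625]
g(-2.6875) = -0.6931 < 0, so the root lies in [-2.75, -2.6875]
g(-2.71875) = 0.2985 > 0, so the root lies in [-2.71875, -2.6875]
g(-2.703125) = -0.202 < 0, so the root lies in [-2.71875, -2.703125]
g(-2.7109375) = 0.047 > 0, so the root lies in [-2.7109375, -2.703125]

-+--+-+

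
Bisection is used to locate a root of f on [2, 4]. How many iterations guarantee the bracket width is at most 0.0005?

Width after n steps is 2/2^n. Need 2^n ≥ 2/0.0005 = 4000.
2^11 = 2048 < 4000 ≤ 2^12 = 4096, so n = 12.

12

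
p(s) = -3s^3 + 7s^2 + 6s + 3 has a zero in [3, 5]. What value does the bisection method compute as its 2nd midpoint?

3.5

m = 4, p(m) = -53 (−); new bracket [3, 4]
m = 3.5, p(m) = -18.875 (−); new bracket [3, 3.5]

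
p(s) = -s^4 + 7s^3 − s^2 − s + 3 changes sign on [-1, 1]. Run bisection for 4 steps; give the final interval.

[-0.75, -0.625]

s = 0 gives p = 3, positive; keep [-1, 0]
s = -0.5 gives p = 2.3125, positive; keep [-1, -0.5]
s = -0.75 gives p = -0.082031, negative; keep [-0.75, -0.5]
s = -0.625 gives p = 1.3728, positive; keep [-0.75, -0.625]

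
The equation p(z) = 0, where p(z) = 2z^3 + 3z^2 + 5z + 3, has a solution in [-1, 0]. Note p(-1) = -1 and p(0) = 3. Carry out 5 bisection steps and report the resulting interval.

[-0.78125, -0.75]

midpoint -0.5: p = 1 > 0 → [-1, -0.5]
midpoint -0.75: p = 0.09375 > 0 → [-1, -0.75]
midpoint -0.875: p = -0.417969 < 0 → [-0.875, -0.75]
midpoint -0.8125: p = -0.1548 < 0 → [-0.8125, -0.75]
midpoint -0.78125: p = -0.0289 < 0 → [-0.78125, -0.75]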